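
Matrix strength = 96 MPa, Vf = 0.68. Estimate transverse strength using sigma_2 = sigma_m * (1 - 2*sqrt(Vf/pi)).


factor = 1 - 2*sqrt(0.68/pi) = 0.0695
sigma_2 = 96 * 0.0695 = 6.67 MPa

6.67 MPa


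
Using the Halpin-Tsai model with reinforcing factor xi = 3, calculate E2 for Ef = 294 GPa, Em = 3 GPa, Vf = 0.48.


eta = (Ef/Em - 1)/(Ef/Em + xi) = (98.0 - 1)/(98.0 + 3) = 0.9604
E2 = Em*(1+xi*eta*Vf)/(1-eta*Vf) = 13.26 GPa

13.26 GPa


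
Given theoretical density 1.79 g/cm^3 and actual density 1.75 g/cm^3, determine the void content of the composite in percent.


Void% = (rho_theo - rho_actual)/rho_theo * 100 = (1.79 - 1.75)/1.79 * 100 = 2.23%

2.23%


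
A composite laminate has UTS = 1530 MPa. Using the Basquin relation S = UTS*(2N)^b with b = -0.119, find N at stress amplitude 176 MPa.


N = 0.5 * (S/UTS)^(1/b) = 0.5 * (176/1530)^(1/-0.119) = 3.9015e+07 cycles

3.9015e+07 cycles


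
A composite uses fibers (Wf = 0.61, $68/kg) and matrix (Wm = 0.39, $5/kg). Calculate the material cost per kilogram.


Cost = cost_f*Wf + cost_m*Wm = 68*0.61 + 5*0.39 = $43.43/kg

$43.43/kg


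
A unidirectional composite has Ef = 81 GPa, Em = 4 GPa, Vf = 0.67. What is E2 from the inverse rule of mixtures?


1/E2 = Vf/Ef + (1-Vf)/Em = 0.67/81 + 0.33/4
E2 = 11.02 GPa

11.02 GPa


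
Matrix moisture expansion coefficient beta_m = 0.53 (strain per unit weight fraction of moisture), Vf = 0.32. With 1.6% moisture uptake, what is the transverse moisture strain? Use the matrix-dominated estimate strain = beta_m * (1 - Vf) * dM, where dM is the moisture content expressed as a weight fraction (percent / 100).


dM = 1.6/100 = 0.016
strain = beta_m * (1-Vf) * dM = 0.53 * 0.68 * 0.016 = 0.0057664

0.0057664


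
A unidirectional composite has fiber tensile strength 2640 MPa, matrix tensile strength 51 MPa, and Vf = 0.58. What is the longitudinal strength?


sigma_1 = sigma_f*Vf + sigma_m*(1-Vf) = 2640*0.58 + 51*0.42 = 1552.6 MPa

1552.6 MPa


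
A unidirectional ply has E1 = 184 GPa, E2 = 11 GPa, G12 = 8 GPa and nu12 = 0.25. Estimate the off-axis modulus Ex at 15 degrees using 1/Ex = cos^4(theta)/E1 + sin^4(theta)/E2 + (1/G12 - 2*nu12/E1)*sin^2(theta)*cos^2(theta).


cos^4(15) = 0.870513, sin^4(15) = 0.004487, sin^2(15)*cos^2(15) = 0.0625
1/G12 - 2*nu12/E1 = 1/8 - 2*0.25/184 = 0.122283 GPa^-1
1/Ex = 0.870513/184 + 0.004487/11 + 0.122283*0.0625 = 0.0127816 GPa^-1
Ex = 78.24 GPa

78.24 GPa


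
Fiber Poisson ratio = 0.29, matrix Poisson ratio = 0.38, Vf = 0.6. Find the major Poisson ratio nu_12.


nu_12 = nu_f*Vf + nu_m*(1-Vf) = 0.29*0.6 + 0.38*0.4 = 0.326

0.326


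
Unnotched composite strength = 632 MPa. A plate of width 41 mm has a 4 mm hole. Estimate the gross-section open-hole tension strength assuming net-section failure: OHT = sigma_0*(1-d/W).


OHT = sigma_0*(1-d/W) = 632*(1-4/41) = 570.3 MPa

570.3 MPa


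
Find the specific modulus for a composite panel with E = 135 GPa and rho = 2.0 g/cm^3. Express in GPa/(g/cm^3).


Specific stiffness = E/rho = 135/2.0 = 67.5 GPa/(g/cm^3)

67.5 GPa/(g/cm^3)


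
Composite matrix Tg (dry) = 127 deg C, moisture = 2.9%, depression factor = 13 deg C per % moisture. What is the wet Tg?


Tg_wet = Tg_dry - k*moisture = 127 - 13*2.9 = 89.3 deg C

89.3 deg C


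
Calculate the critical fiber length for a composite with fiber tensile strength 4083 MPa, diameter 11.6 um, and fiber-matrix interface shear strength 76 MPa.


Lc = sigma_f * d / (2 * tau_i) = 4083 * 11.6 / (2 * 76) = 311.6 um

311.6 um


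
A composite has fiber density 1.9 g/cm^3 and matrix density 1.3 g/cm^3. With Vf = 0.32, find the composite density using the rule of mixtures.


rho_c = rho_f*Vf + rho_m*(1-Vf) = 1.9*0.32 + 1.3*0.68 = 1.492 g/cm^3

1.492 g/cm^3


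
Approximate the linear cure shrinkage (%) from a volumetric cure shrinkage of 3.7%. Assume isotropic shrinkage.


Linear shrinkage ≈ vol_shrink/3 = 3.7/3 = 1.233%

1.233%


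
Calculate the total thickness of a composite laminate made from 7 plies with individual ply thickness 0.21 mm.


h = n * t_ply = 7 * 0.21 = 1.47 mm

1.47 mm


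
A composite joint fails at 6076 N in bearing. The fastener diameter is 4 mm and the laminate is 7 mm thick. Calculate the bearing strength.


sigma_br = F/(d*h) = 6076/(4*7) = 217.0 MPa

217.0 MPa


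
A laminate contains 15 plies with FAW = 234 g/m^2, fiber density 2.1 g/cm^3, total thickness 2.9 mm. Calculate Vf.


Vf = n * FAW / (rho_f * h * 1000) = 15 * 234 / (2.1 * 2.9 * 1000) = 0.5764

0.5764


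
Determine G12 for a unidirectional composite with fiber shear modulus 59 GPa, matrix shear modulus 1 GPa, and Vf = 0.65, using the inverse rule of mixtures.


1/G12 = Vf/Gf + (1-Vf)/Gm = 0.65/59 + 0.35/1
G12 = 2.77 GPa

2.77 GPa


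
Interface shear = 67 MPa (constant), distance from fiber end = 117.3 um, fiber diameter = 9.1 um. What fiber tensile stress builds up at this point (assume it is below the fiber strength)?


Force balance: sigma_f * (pi*d^2/4) = tau * (pi*d) * x  ->  sigma_f = 4 * tau * x / d
sigma_f = 4 * 67 * 117.3 / 9.1 = 3454.5 MPa

3454.5 MPa


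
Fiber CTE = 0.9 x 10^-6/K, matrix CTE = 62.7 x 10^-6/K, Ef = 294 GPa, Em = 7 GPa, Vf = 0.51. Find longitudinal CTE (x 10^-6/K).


E1 = Ef*Vf + Em*(1-Vf) = 153.37
alpha_1 = (alpha_f*Ef*Vf + alpha_m*Em*(1-Vf))/E1 = 2.28 x 10^-6/K

2.28 x 10^-6/K


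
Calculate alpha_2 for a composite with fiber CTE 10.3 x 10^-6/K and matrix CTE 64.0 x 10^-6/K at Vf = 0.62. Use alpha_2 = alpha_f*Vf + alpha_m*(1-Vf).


alpha_2 = alpha_f*Vf + alpha_m*(1-Vf) = 10.3*0.62 + 64.0*0.38 = 30.7 x 10^-6/K

30.7 x 10^-6/K


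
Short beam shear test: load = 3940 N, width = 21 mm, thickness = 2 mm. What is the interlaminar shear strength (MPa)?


ILSS = 3F/(4bh) = 3*3940/(4*21*2) = 70.36 MPa

70.36 MPa


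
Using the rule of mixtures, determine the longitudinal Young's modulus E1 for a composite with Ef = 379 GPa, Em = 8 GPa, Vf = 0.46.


E1 = Ef*Vf + Em*(1-Vf) = 379*0.46 + 8*0.54 = 178.66 GPa

178.66 GPa


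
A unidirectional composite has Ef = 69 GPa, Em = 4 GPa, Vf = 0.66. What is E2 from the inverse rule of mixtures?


1/E2 = Vf/Ef + (1-Vf)/Em = 0.66/69 + 0.34/4
E2 = 10.57 GPa

10.57 GPa


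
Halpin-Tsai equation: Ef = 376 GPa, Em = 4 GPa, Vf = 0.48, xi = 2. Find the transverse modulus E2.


eta = (Ef/Em - 1)/(Ef/Em + xi) = (94.0 - 1)/(94.0 + 2) = 0.9688
E2 = Em*(1+xi*eta*Vf)/(1-eta*Vf) = 14.43 GPa

14.43 GPa


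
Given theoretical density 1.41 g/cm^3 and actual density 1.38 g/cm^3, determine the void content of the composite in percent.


Void% = (rho_theo - rho_actual)/rho_theo * 100 = (1.41 - 1.38)/1.41 * 100 = 2.13%

2.13%


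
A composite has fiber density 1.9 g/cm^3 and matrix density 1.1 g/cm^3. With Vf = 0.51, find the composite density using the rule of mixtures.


rho_c = rho_f*Vf + rho_m*(1-Vf) = 1.9*0.51 + 1.1*0.49 = 1.508 g/cm^3

1.508 g/cm^3


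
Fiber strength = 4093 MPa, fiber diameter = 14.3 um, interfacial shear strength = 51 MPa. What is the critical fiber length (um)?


Lc = sigma_f * d / (2 * tau_i) = 4093 * 14.3 / (2 * 51) = 573.8 um

573.8 um


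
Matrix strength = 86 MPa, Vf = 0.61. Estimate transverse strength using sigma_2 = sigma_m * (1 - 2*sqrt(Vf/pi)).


factor = 1 - 2*sqrt(0.61/pi) = 0.1187
sigma_2 = 86 * 0.1187 = 10.21 MPa

10.21 MPa


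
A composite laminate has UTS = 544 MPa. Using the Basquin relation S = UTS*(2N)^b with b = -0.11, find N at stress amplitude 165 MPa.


N = 0.5 * (S/UTS)^(1/b) = 0.5 * (165/544)^(1/-0.11) = 25651.0982 cycles

25651.0982 cycles


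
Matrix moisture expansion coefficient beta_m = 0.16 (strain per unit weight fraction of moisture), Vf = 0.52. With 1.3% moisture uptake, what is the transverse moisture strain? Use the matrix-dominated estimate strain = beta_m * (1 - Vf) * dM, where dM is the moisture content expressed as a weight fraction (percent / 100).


dM = 1.3/100 = 0.013
strain = beta_m * (1-Vf) * dM = 0.16 * 0.48 * 0.013 = 0.0009984

0.0009984


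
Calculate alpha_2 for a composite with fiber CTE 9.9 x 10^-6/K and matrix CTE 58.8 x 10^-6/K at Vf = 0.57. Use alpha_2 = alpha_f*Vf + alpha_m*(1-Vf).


alpha_2 = alpha_f*Vf + alpha_m*(1-Vf) = 9.9*0.57 + 58.8*0.43 = 30.9 x 10^-6/K

30.9 x 10^-6/K


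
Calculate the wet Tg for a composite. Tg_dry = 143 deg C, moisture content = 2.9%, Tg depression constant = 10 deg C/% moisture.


Tg_wet = Tg_dry - k*moisture = 143 - 10*2.9 = 114.0 deg C

114.0 deg C


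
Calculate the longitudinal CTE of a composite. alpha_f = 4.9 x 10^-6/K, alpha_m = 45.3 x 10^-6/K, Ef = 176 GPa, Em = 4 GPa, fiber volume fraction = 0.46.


E1 = Ef*Vf + Em*(1-Vf) = 83.12
alpha_1 = (alpha_f*Ef*Vf + alpha_m*Em*(1-Vf))/E1 = 5.95 x 10^-6/K

5.95 x 10^-6/K


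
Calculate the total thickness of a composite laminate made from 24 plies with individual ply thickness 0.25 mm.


h = n * t_ply = 24 * 0.25 = 6.0 mm

6.0 mm


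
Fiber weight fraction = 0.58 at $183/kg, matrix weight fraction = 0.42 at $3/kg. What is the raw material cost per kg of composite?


Cost = cost_f*Wf + cost_m*Wm = 183*0.58 + 3*0.42 = $107.4/kg

$107.4/kg


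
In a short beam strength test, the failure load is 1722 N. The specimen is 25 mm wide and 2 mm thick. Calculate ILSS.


ILSS = 3F/(4bh) = 3*1722/(4*25*2) = 25.83 MPa

25.83 MPa


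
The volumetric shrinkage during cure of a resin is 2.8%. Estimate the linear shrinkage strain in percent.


Linear shrinkage ≈ vol_shrink/3 = 2.8/3 = 0.933%

0.933%


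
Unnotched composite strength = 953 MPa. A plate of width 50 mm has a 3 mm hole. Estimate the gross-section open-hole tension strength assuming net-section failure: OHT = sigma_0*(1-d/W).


OHT = sigma_0*(1-d/W) = 953*(1-3/50) = 895.8 MPa

895.8 MPa


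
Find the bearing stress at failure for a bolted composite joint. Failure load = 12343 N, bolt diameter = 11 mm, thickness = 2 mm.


sigma_br = F/(d*h) = 12343/(11*2) = 561.0 MPa

561.0 MPa


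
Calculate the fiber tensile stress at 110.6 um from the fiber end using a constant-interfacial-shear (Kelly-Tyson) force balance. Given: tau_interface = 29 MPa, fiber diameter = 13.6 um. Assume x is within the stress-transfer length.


Force balance: sigma_f * (pi*d^2/4) = tau * (pi*d) * x  ->  sigma_f = 4 * tau * x / d
sigma_f = 4 * 29 * 110.6 / 13.6 = 943.4 MPa

943.4 MPa


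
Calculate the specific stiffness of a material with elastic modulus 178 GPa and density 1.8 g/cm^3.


Specific stiffness = E/rho = 178/1.8 = 98.9 GPa/(g/cm^3)

98.9 GPa/(g/cm^3)


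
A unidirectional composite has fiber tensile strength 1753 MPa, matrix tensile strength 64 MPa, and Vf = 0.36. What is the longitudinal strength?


sigma_1 = sigma_f*Vf + sigma_m*(1-Vf) = 1753*0.36 + 64*0.64 = 672.0 MPa

672.0 MPa


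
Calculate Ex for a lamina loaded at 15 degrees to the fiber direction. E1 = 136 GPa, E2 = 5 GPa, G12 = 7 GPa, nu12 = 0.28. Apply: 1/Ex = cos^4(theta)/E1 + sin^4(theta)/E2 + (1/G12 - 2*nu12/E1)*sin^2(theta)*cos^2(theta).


cos^4(15) = 0.870513, sin^4(15) = 0.004487, sin^2(15)*cos^2(15) = 0.0625
1/G12 - 2*nu12/E1 = 1/7 - 2*0.28/136 = 0.138739 GPa^-1
1/Ex = 0.870513/136 + 0.004487/5 + 0.138739*0.0625 = 0.0159695 GPa^-1
Ex = 62.62 GPa

62.62 GPa


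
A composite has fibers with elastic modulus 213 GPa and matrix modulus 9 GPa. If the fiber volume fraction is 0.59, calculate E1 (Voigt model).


E1 = Ef*Vf + Em*(1-Vf) = 213*0.59 + 9*0.41 = 129.36 GPa

129.36 GPa


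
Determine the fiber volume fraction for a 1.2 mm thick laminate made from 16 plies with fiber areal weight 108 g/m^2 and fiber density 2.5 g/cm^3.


Vf = n * FAW / (rho_f * h * 1000) = 16 * 108 / (2.5 * 1.2 * 1000) = 0.576

0.576


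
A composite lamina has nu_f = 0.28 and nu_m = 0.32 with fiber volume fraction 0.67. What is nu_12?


nu_12 = nu_f*Vf + nu_m*(1-Vf) = 0.28*0.67 + 0.32*0.33 = 0.2932

0.2932


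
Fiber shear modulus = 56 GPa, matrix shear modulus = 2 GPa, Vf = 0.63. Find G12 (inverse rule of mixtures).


1/G12 = Vf/Gf + (1-Vf)/Gm = 0.63/56 + 0.37/2
G12 = 5.1 GPa

5.1 GPa


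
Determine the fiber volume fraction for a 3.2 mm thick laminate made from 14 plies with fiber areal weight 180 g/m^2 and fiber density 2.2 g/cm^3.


Vf = n * FAW / (rho_f * h * 1000) = 14 * 180 / (2.2 * 3.2 * 1000) = 0.358

0.358


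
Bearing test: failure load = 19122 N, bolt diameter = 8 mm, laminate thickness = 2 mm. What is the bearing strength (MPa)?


sigma_br = F/(d*h) = 19122/(8*2) = 1195.1 MPa

1195.1 MPa


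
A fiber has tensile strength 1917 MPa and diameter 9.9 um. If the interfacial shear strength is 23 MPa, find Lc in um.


Lc = sigma_f * d / (2 * tau_i) = 1917 * 9.9 / (2 * 23) = 412.6 um

412.6 um


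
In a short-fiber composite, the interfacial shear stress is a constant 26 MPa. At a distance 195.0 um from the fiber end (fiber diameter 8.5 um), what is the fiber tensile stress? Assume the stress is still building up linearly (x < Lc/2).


Force balance: sigma_f * (pi*d^2/4) = tau * (pi*d) * x  ->  sigma_f = 4 * tau * x / d
sigma_f = 4 * 26 * 195.0 / 8.5 = 2385.9 MPa

2385.9 MPa


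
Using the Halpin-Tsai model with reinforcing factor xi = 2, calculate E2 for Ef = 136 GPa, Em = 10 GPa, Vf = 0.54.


eta = (Ef/Em - 1)/(Ef/Em + xi) = (13.6 - 1)/(13.6 + 2) = 0.8077
E2 = Em*(1+xi*eta*Vf)/(1-eta*Vf) = 33.21 GPa

33.21 GPa


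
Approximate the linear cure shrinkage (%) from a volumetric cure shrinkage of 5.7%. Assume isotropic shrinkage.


Linear shrinkage ≈ vol_shrink/3 = 5.7/3 = 1.9%

1.9%


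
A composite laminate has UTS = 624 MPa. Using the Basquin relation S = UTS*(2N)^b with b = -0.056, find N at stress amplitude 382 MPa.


N = 0.5 * (S/UTS)^(1/b) = 0.5 * (382/624)^(1/-0.056) = 3196.7318 cycles

3196.7318 cycles


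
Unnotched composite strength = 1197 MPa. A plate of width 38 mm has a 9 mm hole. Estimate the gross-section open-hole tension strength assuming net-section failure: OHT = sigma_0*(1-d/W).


OHT = sigma_0*(1-d/W) = 1197*(1-9/38) = 913.5 MPa

913.5 MPa


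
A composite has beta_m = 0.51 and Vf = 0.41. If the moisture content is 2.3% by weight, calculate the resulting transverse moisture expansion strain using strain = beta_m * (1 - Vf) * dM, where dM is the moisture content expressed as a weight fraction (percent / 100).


dM = 2.3/100 = 0.023
strain = beta_m * (1-Vf) * dM = 0.51 * 0.59 * 0.023 = 0.0069207

0.0069207


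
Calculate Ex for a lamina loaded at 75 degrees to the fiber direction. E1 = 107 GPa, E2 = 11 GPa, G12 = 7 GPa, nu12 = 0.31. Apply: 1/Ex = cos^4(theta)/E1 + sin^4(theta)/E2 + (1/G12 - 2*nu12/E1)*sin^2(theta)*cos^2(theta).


cos^4(75) = 0.004487, sin^4(75) = 0.870513, sin^2(75)*cos^2(75) = 0.0625
1/G12 - 2*nu12/E1 = 1/7 - 2*0.31/107 = 0.137063 GPa^-1
1/Ex = 0.004487/107 + 0.870513/11 + 0.137063*0.0625 = 0.0877459 GPa^-1
Ex = 11.4 GPa

11.4 GPa


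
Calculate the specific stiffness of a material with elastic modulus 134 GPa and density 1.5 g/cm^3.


Specific stiffness = E/rho = 134/1.5 = 89.3 GPa/(g/cm^3)

89.3 GPa/(g/cm^3)


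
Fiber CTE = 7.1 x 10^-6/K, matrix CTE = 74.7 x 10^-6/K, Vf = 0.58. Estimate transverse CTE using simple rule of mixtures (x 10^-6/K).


alpha_2 = alpha_f*Vf + alpha_m*(1-Vf) = 7.1*0.58 + 74.7*0.42 = 35.5 x 10^-6/K

35.5 x 10^-6/K


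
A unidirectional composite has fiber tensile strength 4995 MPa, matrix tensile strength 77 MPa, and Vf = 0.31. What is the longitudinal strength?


sigma_1 = sigma_f*Vf + sigma_m*(1-Vf) = 4995*0.31 + 77*0.69 = 1601.6 MPa

1601.6 MPa


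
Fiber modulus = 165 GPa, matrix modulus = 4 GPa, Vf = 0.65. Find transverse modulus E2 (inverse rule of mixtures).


1/E2 = Vf/Ef + (1-Vf)/Em = 0.65/165 + 0.35/4
E2 = 10.94 GPa

10.94 GPa


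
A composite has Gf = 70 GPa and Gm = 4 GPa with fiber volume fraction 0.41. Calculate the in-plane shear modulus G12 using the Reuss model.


1/G12 = Vf/Gf + (1-Vf)/Gm = 0.41/70 + 0.59/4
G12 = 6.52 GPa

6.52 GPa


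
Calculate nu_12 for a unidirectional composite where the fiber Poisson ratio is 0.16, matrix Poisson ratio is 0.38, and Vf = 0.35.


nu_12 = nu_f*Vf + nu_m*(1-Vf) = 0.16*0.35 + 0.38*0.65 = 0.303

0.303


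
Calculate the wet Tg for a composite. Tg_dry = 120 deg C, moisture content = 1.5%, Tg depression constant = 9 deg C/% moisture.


Tg_wet = Tg_dry - k*moisture = 120 - 9*1.5 = 106.5 deg C

106.5 deg C


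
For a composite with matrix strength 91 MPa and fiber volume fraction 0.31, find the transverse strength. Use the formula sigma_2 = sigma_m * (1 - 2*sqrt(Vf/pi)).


factor = 1 - 2*sqrt(0.31/pi) = 0.3717
sigma_2 = 91 * 0.3717 = 33.83 MPa

33.83 MPa


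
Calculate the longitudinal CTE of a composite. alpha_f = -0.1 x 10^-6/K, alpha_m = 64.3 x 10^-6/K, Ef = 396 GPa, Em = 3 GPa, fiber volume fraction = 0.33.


E1 = Ef*Vf + Em*(1-Vf) = 132.69
alpha_1 = (alpha_f*Ef*Vf + alpha_m*Em*(1-Vf))/E1 = 0.88 x 10^-6/K

0.88 x 10^-6/K


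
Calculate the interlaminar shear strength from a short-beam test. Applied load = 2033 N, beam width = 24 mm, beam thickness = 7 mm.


ILSS = 3F/(4bh) = 3*2033/(4*24*7) = 9.08 MPa

9.08 MPa


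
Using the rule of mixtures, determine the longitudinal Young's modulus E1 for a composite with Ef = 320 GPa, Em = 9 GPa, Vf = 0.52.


E1 = Ef*Vf + Em*(1-Vf) = 320*0.52 + 9*0.48 = 170.72 GPa

170.72 GPa


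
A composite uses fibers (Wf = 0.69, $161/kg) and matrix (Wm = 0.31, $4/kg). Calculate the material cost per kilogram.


Cost = cost_f*Wf + cost_m*Wm = 161*0.69 + 4*0.31 = $112.33/kg

$112.33/kg


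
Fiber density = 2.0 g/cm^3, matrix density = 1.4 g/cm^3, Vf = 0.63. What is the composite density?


rho_c = rho_f*Vf + rho_m*(1-Vf) = 2.0*0.63 + 1.4*0.37 = 1.778 g/cm^3

1.778 g/cm^3


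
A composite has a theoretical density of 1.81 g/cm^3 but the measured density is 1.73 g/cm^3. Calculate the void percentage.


Void% = (rho_theo - rho_actual)/rho_theo * 100 = (1.81 - 1.73)/1.81 * 100 = 4.42%

4.42%


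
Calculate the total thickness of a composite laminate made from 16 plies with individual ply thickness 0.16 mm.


h = n * t_ply = 16 * 0.16 = 2.56 mm

2.56 mm


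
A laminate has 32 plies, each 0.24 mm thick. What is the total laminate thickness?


h = n * t_ply = 32 * 0.24 = 7.68 mm

7.68 mm


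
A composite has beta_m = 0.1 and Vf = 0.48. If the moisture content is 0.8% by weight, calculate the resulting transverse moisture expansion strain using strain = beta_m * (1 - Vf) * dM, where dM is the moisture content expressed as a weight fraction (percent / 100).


dM = 0.8/100 = 0.008
strain = beta_m * (1-Vf) * dM = 0.1 * 0.52 * 0.008 = 0.000416

0.000416


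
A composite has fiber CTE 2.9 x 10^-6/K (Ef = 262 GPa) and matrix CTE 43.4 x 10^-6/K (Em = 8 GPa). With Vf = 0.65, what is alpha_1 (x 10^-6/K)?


E1 = Ef*Vf + Em*(1-Vf) = 173.1
alpha_1 = (alpha_f*Ef*Vf + alpha_m*Em*(1-Vf))/E1 = 3.56 x 10^-6/K

3.56 x 10^-6/K


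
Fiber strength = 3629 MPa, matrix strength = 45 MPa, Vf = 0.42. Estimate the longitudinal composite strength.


sigma_1 = sigma_f*Vf + sigma_m*(1-Vf) = 3629*0.42 + 45*0.58 = 1550.3 MPa

1550.3 MPa


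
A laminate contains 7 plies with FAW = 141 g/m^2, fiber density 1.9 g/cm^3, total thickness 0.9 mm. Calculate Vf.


Vf = n * FAW / (rho_f * h * 1000) = 7 * 141 / (1.9 * 0.9 * 1000) = 0.5772

0.5772


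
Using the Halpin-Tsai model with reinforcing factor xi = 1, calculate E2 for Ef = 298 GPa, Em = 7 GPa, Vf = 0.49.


eta = (Ef/Em - 1)/(Ef/Em + xi) = (42.5714 - 1)/(42.5714 + 1) = 0.9541
E2 = Em*(1+xi*eta*Vf)/(1-eta*Vf) = 19.29 GPa

19.29 GPa


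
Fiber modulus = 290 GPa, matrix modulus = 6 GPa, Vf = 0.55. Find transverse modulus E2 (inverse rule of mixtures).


1/E2 = Vf/Ef + (1-Vf)/Em = 0.55/290 + 0.45/6
E2 = 13.0 GPa

13.0 GPa


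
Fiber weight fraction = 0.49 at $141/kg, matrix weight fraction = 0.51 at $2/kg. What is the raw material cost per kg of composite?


Cost = cost_f*Wf + cost_m*Wm = 141*0.49 + 2*0.51 = $70.11/kg

$70.11/kg


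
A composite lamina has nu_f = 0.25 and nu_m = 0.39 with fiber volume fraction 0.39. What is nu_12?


nu_12 = nu_f*Vf + nu_m*(1-Vf) = 0.25*0.39 + 0.39*0.61 = 0.3354

0.3354


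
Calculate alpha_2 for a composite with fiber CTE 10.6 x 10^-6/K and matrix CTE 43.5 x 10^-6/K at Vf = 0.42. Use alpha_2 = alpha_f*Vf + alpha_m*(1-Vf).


alpha_2 = alpha_f*Vf + alpha_m*(1-Vf) = 10.6*0.42 + 43.5*0.58 = 29.7 x 10^-6/K

29.7 x 10^-6/K


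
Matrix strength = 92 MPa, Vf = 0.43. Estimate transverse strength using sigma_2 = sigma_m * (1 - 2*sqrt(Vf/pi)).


factor = 1 - 2*sqrt(0.43/pi) = 0.2601
sigma_2 = 92 * 0.2601 = 23.93 MPa

23.93 MPa


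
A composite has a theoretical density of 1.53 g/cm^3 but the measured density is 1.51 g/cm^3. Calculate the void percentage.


Void% = (rho_theo - rho_actual)/rho_theo * 100 = (1.53 - 1.51)/1.53 * 100 = 1.31%

1.31%


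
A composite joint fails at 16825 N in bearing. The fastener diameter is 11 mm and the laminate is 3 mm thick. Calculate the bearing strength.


sigma_br = F/(d*h) = 16825/(11*3) = 509.8 MPa

509.8 MPa


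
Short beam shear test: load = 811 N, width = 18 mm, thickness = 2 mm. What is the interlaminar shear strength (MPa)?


ILSS = 3F/(4bh) = 3*811/(4*18*2) = 16.9 MPa

16.9 MPa


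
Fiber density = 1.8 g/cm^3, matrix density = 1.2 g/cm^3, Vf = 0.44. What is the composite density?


rho_c = rho_f*Vf + rho_m*(1-Vf) = 1.8*0.44 + 1.2*0.56 = 1.464 g/cm^3

1.464 g/cm^3


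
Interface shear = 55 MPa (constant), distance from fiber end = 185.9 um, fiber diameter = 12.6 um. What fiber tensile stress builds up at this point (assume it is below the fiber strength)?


Force balance: sigma_f * (pi*d^2/4) = tau * (pi*d) * x  ->  sigma_f = 4 * tau * x / d
sigma_f = 4 * 55 * 185.9 / 12.6 = 3245.9 MPa

3245.9 MPa


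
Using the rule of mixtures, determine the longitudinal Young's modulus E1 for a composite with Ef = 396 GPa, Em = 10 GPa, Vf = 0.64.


E1 = Ef*Vf + Em*(1-Vf) = 396*0.64 + 10*0.36 = 257.04 GPa

257.04 GPa


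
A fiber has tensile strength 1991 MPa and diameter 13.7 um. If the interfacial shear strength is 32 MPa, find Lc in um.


Lc = sigma_f * d / (2 * tau_i) = 1991 * 13.7 / (2 * 32) = 426.2 um

426.2 um


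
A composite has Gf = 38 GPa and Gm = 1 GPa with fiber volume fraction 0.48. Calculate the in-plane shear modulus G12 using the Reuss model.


1/G12 = Vf/Gf + (1-Vf)/Gm = 0.48/38 + 0.52/1
G12 = 1.88 GPa

1.88 GPa


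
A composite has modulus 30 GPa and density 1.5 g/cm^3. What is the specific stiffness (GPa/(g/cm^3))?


Specific stiffness = E/rho = 30/1.5 = 20.0 GPa/(g/cm^3)

20.0 GPa/(g/cm^3)


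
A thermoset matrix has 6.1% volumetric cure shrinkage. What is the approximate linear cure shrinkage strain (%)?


Linear shrinkage ≈ vol_shrink/3 = 6.1/3 = 2.033%

2.033%


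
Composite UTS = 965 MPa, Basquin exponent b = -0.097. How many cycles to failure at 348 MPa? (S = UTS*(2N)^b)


N = 0.5 * (S/UTS)^(1/b) = 0.5 * (348/965)^(1/-0.097) = 18426.5889 cycles

18426.5889 cycles


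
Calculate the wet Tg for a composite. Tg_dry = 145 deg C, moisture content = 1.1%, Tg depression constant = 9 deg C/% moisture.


Tg_wet = Tg_dry - k*moisture = 145 - 9*1.1 = 135.1 deg C

135.1 deg C


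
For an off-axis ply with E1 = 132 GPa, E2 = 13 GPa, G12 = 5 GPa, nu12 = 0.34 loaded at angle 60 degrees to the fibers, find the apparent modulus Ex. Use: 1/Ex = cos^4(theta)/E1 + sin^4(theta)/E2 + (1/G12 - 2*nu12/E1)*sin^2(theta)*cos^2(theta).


cos^4(60) = 0.0625, sin^4(60) = 0.5625, sin^2(60)*cos^2(60) = 0.1875
1/G12 - 2*nu12/E1 = 1/5 - 2*0.34/132 = 0.194848 GPa^-1
1/Ex = 0.0625/132 + 0.5625/13 + 0.194848*0.1875 = 0.0802768 GPa^-1
Ex = 12.46 GPa

12.46 GPa


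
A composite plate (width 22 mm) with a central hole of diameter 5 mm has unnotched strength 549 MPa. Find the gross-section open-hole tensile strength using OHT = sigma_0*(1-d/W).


OHT = sigma_0*(1-d/W) = 549*(1-5/22) = 424.2 MPa

424.2 MPa


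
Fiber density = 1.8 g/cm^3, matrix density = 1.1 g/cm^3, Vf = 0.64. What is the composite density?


rho_c = rho_f*Vf + rho_m*(1-Vf) = 1.8*0.64 + 1.1*0.36 = 1.548 g/cm^3

1.548 g/cm^3


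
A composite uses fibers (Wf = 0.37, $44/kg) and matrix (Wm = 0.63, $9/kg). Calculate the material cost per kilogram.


Cost = cost_f*Wf + cost_m*Wm = 44*0.37 + 9*0.63 = $21.95/kg

$21.95/kg


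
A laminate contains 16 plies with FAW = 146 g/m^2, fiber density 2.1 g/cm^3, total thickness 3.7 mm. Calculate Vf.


Vf = n * FAW / (rho_f * h * 1000) = 16 * 146 / (2.1 * 3.7 * 1000) = 0.3006

0.3006


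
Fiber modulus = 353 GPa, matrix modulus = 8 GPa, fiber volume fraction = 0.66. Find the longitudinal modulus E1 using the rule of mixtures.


E1 = Ef*Vf + Em*(1-Vf) = 353*0.66 + 8*0.34 = 235.7 GPa

235.7 GPa


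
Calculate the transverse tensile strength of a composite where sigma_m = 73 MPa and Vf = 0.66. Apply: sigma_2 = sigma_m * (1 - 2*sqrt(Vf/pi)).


factor = 1 - 2*sqrt(0.66/pi) = 0.0833
sigma_2 = 73 * 0.0833 = 6.08 MPa

6.08 MPa


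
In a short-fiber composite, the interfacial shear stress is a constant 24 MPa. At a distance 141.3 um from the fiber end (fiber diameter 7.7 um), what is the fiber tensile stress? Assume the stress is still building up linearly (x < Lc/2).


Force balance: sigma_f * (pi*d^2/4) = tau * (pi*d) * x  ->  sigma_f = 4 * tau * x / d
sigma_f = 4 * 24 * 141.3 / 7.7 = 1761.7 MPa

1761.7 MPa


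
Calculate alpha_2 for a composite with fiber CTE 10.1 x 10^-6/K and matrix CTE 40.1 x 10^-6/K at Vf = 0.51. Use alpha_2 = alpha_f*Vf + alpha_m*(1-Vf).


alpha_2 = alpha_f*Vf + alpha_m*(1-Vf) = 10.1*0.51 + 40.1*0.49 = 24.8 x 10^-6/K

24.8 x 10^-6/K


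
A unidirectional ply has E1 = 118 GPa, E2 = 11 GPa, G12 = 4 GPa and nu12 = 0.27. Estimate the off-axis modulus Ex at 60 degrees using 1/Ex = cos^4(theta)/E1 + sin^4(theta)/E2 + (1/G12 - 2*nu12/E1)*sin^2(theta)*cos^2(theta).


cos^4(60) = 0.0625, sin^4(60) = 0.5625, sin^2(60)*cos^2(60) = 0.1875
1/G12 - 2*nu12/E1 = 1/4 - 2*0.27/118 = 0.245424 GPa^-1
1/Ex = 0.0625/118 + 0.5625/11 + 0.245424*0.1875 = 0.097683 GPa^-1
Ex = 10.24 GPa

10.24 GPa


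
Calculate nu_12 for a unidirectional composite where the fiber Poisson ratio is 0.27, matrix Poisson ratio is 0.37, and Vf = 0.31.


nu_12 = nu_f*Vf + nu_m*(1-Vf) = 0.27*0.31 + 0.37*0.69 = 0.339

0.339


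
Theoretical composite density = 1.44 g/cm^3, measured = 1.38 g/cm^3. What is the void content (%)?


Void% = (rho_theo - rho_actual)/rho_theo * 100 = (1.44 - 1.38)/1.44 * 100 = 4.17%

4.17%


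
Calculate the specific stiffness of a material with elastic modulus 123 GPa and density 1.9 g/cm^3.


Specific stiffness = E/rho = 123/1.9 = 64.7 GPa/(g/cm^3)

64.7 GPa/(g/cm^3)


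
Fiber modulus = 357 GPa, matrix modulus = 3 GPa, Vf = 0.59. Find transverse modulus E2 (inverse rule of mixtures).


1/E2 = Vf/Ef + (1-Vf)/Em = 0.59/357 + 0.41/3
E2 = 7.23 GPa

7.23 GPa


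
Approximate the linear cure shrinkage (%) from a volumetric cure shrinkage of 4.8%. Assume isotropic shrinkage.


Linear shrinkage ≈ vol_shrink/3 = 4.8/3 = 1.6%

1.6%


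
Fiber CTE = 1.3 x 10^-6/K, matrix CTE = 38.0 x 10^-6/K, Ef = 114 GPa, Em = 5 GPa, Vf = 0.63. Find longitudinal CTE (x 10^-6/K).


E1 = Ef*Vf + Em*(1-Vf) = 73.67
alpha_1 = (alpha_f*Ef*Vf + alpha_m*Em*(1-Vf))/E1 = 2.22 x 10^-6/K

2.22 x 10^-6/K


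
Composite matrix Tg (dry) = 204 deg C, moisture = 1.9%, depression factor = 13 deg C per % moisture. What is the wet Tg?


Tg_wet = Tg_dry - k*moisture = 204 - 13*1.9 = 179.3 deg C

179.3 deg C


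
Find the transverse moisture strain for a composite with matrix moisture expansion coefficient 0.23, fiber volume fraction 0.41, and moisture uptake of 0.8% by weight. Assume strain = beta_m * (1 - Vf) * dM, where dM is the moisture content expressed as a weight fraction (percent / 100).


dM = 0.8/100 = 0.008
strain = beta_m * (1-Vf) * dM = 0.23 * 0.59 * 0.008 = 0.0010856

0.0010856


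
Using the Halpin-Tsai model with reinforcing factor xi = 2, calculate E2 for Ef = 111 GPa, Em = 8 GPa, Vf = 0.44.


eta = (Ef/Em - 1)/(Ef/Em + xi) = (13.875 - 1)/(13.875 + 2) = 0.811
E2 = Em*(1+xi*eta*Vf)/(1-eta*Vf) = 21.32 GPa

21.32 GPa


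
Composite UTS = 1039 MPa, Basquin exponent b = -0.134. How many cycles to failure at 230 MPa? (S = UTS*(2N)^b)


N = 0.5 * (S/UTS)^(1/b) = 0.5 * (230/1039)^(1/-0.134) = 38564.8576 cycles

38564.8576 cycles


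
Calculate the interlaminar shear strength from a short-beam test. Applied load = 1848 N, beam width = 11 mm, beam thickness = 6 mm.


ILSS = 3F/(4bh) = 3*1848/(4*11*6) = 21.0 MPa

21.0 MPa


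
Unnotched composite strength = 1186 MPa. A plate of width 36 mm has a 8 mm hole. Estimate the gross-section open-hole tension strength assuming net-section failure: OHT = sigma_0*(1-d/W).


OHT = sigma_0*(1-d/W) = 1186*(1-8/36) = 922.4 MPa

922.4 MPa


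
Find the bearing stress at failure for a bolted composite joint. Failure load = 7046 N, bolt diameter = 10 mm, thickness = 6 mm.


sigma_br = F/(d*h) = 7046/(10*6) = 117.4 MPa

117.4 MPa


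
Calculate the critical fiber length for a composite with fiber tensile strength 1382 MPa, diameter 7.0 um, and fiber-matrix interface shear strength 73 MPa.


Lc = sigma_f * d / (2 * tau_i) = 1382 * 7.0 / (2 * 73) = 66.3 um

66.3 um


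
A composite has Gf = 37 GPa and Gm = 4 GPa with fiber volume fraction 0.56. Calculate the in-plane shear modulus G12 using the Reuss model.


1/G12 = Vf/Gf + (1-Vf)/Gm = 0.56/37 + 0.44/4
G12 = 7.99 GPa

7.99 GPa


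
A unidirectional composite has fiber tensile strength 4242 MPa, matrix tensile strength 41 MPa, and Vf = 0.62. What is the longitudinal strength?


sigma_1 = sigma_f*Vf + sigma_m*(1-Vf) = 4242*0.62 + 41*0.38 = 2645.6 MPa

2645.6 MPa


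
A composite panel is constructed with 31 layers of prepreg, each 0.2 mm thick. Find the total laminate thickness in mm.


h = n * t_ply = 31 * 0.2 = 6.2 mm

6.2 mm


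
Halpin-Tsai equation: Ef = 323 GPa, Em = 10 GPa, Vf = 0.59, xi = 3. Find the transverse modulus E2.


eta = (Ef/Em - 1)/(Ef/Em + xi) = (32.3 - 1)/(32.3 + 3) = 0.8867
E2 = Em*(1+xi*eta*Vf)/(1-eta*Vf) = 53.88 GPa

53.88 GPa


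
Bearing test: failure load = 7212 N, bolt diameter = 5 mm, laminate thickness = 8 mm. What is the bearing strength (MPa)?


sigma_br = F/(d*h) = 7212/(5*8) = 180.3 MPa

180.3 MPa


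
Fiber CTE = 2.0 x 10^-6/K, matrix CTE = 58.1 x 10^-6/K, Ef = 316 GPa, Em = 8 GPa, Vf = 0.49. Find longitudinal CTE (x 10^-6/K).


E1 = Ef*Vf + Em*(1-Vf) = 158.92
alpha_1 = (alpha_f*Ef*Vf + alpha_m*Em*(1-Vf))/E1 = 3.44 x 10^-6/K

3.44 x 10^-6/K


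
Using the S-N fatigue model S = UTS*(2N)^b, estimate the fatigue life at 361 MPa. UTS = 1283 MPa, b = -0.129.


N = 0.5 * (S/UTS)^(1/b) = 0.5 * (361/1283)^(1/-0.129) = 9292.0826 cycles

9292.0826 cycles


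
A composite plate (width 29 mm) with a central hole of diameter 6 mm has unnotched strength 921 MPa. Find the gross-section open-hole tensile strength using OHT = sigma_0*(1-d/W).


OHT = sigma_0*(1-d/W) = 921*(1-6/29) = 730.4 MPa

730.4 MPa


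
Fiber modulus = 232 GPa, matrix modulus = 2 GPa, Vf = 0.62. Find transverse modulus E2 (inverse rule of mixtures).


1/E2 = Vf/Ef + (1-Vf)/Em = 0.62/232 + 0.38/2
E2 = 5.19 GPa

5.19 GPa


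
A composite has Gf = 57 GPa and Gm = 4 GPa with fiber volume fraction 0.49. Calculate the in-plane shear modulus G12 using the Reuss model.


1/G12 = Vf/Gf + (1-Vf)/Gm = 0.49/57 + 0.51/4
G12 = 7.35 GPa

7.35 GPa


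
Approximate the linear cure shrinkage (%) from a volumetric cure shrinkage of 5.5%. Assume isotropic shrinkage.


Linear shrinkage ≈ vol_shrink/3 = 5.5/3 = 1.833%

1.833%


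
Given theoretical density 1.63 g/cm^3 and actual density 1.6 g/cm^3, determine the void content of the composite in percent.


Void% = (rho_theo - rho_actual)/rho_theo * 100 = (1.63 - 1.6)/1.63 * 100 = 1.84%

1.84%


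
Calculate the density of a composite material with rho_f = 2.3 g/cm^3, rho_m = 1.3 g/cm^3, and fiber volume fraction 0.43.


rho_c = rho_f*Vf + rho_m*(1-Vf) = 2.3*0.43 + 1.3*0.57 = 1.73 g/cm^3

1.73 g/cm^3


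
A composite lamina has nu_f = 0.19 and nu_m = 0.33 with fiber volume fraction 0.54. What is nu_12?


nu_12 = nu_f*Vf + nu_m*(1-Vf) = 0.19*0.54 + 0.33*0.46 = 0.2544

0.2544


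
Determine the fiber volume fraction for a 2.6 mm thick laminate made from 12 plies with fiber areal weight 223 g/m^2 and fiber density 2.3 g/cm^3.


Vf = n * FAW / (rho_f * h * 1000) = 12 * 223 / (2.3 * 2.6 * 1000) = 0.4475

0.4475


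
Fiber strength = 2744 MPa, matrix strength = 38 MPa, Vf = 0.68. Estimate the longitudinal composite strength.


sigma_1 = sigma_f*Vf + sigma_m*(1-Vf) = 2744*0.68 + 38*0.32 = 1878.1 MPa

1878.1 MPa


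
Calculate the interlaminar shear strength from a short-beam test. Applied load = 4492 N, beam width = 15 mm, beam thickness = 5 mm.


ILSS = 3F/(4bh) = 3*4492/(4*15*5) = 44.92 MPa

44.92 MPa


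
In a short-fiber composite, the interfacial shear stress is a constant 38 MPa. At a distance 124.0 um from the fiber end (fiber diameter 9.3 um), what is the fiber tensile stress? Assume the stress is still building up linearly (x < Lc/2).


Force balance: sigma_f * (pi*d^2/4) = tau * (pi*d) * x  ->  sigma_f = 4 * tau * x / d
sigma_f = 4 * 38 * 124.0 / 9.3 = 2026.7 MPa

2026.7 MPa


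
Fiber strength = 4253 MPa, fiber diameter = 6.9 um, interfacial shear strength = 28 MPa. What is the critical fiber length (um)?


Lc = sigma_f * d / (2 * tau_i) = 4253 * 6.9 / (2 * 28) = 524.0 um

524.0 um


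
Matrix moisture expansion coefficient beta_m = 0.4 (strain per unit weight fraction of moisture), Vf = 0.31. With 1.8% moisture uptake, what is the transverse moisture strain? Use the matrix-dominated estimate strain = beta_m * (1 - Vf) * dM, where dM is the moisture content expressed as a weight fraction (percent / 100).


dM = 1.8/100 = 0.018
strain = beta_m * (1-Vf) * dM = 0.4 * 0.69 * 0.018 = 0.004968

0.004968


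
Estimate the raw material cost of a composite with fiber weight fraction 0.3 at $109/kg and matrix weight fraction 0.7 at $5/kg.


Cost = cost_f*Wf + cost_m*Wm = 109*0.3 + 5*0.7 = $36.2/kg

$36.2/kg


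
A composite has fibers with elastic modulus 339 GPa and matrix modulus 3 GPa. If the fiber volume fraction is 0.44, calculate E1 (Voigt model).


E1 = Ef*Vf + Em*(1-Vf) = 339*0.44 + 3*0.56 = 150.84 GPa

150.84 GPa


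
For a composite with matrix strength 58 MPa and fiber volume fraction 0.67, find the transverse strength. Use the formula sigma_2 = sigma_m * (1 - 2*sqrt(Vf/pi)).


factor = 1 - 2*sqrt(0.67/pi) = 0.0764
sigma_2 = 58 * 0.0764 = 4.43 MPa

4.43 MPa


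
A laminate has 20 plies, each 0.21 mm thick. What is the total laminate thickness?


h = n * t_ply = 20 * 0.21 = 4.2 mm

4.2 mm


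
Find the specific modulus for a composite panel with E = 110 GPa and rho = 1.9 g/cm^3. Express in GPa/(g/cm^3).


Specific stiffness = E/rho = 110/1.9 = 57.9 GPa/(g/cm^3)

57.9 GPa/(g/cm^3)


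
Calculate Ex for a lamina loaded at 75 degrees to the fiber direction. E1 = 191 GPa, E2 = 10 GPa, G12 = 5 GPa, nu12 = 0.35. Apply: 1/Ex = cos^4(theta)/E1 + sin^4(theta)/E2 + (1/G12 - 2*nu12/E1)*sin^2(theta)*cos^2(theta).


cos^4(75) = 0.004487, sin^4(75) = 0.870513, sin^2(75)*cos^2(75) = 0.0625
1/G12 - 2*nu12/E1 = 1/5 - 2*0.35/191 = 0.196335 GPa^-1
1/Ex = 0.004487/191 + 0.870513/10 + 0.196335*0.0625 = 0.0993457 GPa^-1
Ex = 10.07 GPa

10.07 GPa


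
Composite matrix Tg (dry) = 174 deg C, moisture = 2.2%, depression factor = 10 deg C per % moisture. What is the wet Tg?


Tg_wet = Tg_dry - k*moisture = 174 - 10*2.2 = 152.0 deg C

152.0 deg C


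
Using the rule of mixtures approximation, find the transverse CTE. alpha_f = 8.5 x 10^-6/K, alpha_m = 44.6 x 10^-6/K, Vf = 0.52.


alpha_2 = alpha_f*Vf + alpha_m*(1-Vf) = 8.5*0.52 + 44.6*0.48 = 25.8 x 10^-6/K

25.8 x 10^-6/K


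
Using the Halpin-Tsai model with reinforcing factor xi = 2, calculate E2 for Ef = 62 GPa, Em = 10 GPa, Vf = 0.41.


eta = (Ef/Em - 1)/(Ef/Em + xi) = (6.2 - 1)/(6.2 + 2) = 0.6341
E2 = Em*(1+xi*eta*Vf)/(1-eta*Vf) = 20.54 GPa

20.54 GPa


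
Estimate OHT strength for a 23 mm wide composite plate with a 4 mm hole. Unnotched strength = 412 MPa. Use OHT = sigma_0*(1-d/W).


OHT = sigma_0*(1-d/W) = 412*(1-4/23) = 340.3 MPa

340.3 MPa


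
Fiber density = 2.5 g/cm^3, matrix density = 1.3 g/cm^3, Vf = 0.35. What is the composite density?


rho_c = rho_f*Vf + rho_m*(1-Vf) = 2.5*0.35 + 1.3*0.65 = 1.72 g/cm^3

1.72 g/cm^3


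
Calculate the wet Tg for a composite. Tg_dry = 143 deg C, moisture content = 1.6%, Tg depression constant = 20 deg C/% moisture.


Tg_wet = Tg_dry - k*moisture = 143 - 20*1.6 = 111.0 deg C

111.0 deg C


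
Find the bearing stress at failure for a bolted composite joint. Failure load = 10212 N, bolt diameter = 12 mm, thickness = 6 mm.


sigma_br = F/(d*h) = 10212/(12*6) = 141.8 MPa

141.8 MPa


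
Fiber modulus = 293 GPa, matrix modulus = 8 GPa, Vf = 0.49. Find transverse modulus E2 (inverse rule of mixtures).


1/E2 = Vf/Ef + (1-Vf)/Em = 0.49/293 + 0.51/8
E2 = 15.29 GPa

15.29 GPa


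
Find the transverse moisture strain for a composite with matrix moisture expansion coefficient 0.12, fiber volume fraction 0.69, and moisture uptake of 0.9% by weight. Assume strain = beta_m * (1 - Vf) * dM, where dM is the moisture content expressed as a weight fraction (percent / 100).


dM = 0.9/100 = 0.009
strain = beta_m * (1-Vf) * dM = 0.12 * 0.31 * 0.009 = 0.0003348

0.0003348


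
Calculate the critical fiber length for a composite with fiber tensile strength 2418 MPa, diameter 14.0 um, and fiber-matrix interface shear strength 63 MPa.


Lc = sigma_f * d / (2 * tau_i) = 2418 * 14.0 / (2 * 63) = 268.7 um

268.7 um


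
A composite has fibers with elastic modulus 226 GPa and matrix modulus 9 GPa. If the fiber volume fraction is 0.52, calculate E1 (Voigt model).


E1 = Ef*Vf + Em*(1-Vf) = 226*0.52 + 9*0.48 = 121.84 GPa

121.84 GPa


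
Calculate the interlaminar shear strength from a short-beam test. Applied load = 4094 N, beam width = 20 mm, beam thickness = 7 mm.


ILSS = 3F/(4bh) = 3*4094/(4*20*7) = 21.93 MPa

21.93 MPa


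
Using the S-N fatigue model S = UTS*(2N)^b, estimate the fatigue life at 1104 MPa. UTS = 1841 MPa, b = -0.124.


N = 0.5 * (S/UTS)^(1/b) = 0.5 * (1104/1841)^(1/-0.124) = 30.9012 cycles

30.9012 cycles


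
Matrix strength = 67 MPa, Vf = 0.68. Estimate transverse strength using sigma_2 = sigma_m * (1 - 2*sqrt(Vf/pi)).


factor = 1 - 2*sqrt(0.68/pi) = 0.0695
sigma_2 = 67 * 0.0695 = 4.66 MPa

4.66 MPa


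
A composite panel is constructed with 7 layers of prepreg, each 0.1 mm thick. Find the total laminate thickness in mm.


h = n * t_ply = 7 * 0.1 = 0.7 mm

0.7 mm


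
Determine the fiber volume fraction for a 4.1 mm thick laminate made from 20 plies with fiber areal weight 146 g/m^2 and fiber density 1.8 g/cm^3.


Vf = n * FAW / (rho_f * h * 1000) = 20 * 146 / (1.8 * 4.1 * 1000) = 0.3957

0.3957


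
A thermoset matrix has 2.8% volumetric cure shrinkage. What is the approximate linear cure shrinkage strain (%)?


Linear shrinkage ≈ vol_shrink/3 = 2.8/3 = 0.933%

0.933%


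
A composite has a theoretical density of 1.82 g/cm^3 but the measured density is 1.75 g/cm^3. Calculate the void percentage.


Void% = (rho_theo - rho_actual)/rho_theo * 100 = (1.82 - 1.75)/1.82 * 100 = 3.85%

3.85%


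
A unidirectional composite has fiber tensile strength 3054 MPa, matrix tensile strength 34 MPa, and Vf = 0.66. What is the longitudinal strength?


sigma_1 = sigma_f*Vf + sigma_m*(1-Vf) = 3054*0.66 + 34*0.34 = 2027.2 MPa

2027.2 MPa
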